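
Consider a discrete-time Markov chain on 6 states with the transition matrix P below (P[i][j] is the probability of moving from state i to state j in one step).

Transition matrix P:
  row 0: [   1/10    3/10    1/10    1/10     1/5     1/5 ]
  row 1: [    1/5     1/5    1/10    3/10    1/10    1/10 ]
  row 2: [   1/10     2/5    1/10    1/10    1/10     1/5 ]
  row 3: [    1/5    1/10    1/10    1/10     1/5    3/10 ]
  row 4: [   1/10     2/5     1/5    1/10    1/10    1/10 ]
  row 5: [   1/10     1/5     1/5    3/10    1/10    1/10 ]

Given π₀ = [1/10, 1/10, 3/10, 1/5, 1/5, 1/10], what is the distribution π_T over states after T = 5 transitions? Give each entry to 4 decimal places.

π = [0.1431, 0.2485, 0.1296, 0.1824, 0.1325, 0.1638]

t=0: π = [0.1000, 0.1000, 0.3000, 0.2000, 0.2000, 0.1000]
t=1: π = [0.1300, 0.2900, 0.1300, 0.1400, 0.1300, 0.1800]
t=2: π = [0.1430, 0.2510, 0.1310, 0.1940, 0.1270, 0.1540]
t=3: π = [0.1445, 0.2465, 0.1281, 0.1810, 0.1337, 0.1662]
t=4: π = [0.1428, 0.2487, 0.1300, 0.1825, 0.1326, 0.1635]
t=5: π = [0.1431, 0.2485, 0.1296, 0.1824, 0.1325, 0.1638]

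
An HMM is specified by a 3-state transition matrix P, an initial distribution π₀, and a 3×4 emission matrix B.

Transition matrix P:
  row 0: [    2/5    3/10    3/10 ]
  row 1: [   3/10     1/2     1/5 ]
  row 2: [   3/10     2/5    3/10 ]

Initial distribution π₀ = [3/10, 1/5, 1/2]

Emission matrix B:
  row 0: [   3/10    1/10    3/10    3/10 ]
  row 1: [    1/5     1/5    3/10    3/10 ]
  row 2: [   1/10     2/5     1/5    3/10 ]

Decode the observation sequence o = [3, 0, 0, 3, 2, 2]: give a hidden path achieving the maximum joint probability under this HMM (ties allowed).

path = [2, 1, 1, 1, 1, 1]

t=0: δ = [9.000e-02, 6.000e-02, 1.500e-01]  (obs o_0=3)
t=1: δ = [1.350e-02, 1.200e-02, 4.500e-03]  ψ = [2, 2, 2]  (obs o_1=0)
t=2: δ = [1.620e-03, 1.200e-03, 4.050e-04]  ψ = [0, 1, 0]  (obs o_2=0)
t=3: δ = [1.944e-04, 1.800e-04, 1.458e-04]  ψ = [0, 1, 0]  (obs o_3=3)
t=4: δ = [2.333e-05, 2.700e-05, 1.166e-05]  ψ = [0, 1, 0]  (obs o_4=2)
t=5: δ = [2.799e-06, 4.050e-06, 1.400e-06]  ψ = [0, 1, 0]  (obs o_5=2)
backtrack: best end state = 1; path = [2, 1, 1, 1, 1, 1]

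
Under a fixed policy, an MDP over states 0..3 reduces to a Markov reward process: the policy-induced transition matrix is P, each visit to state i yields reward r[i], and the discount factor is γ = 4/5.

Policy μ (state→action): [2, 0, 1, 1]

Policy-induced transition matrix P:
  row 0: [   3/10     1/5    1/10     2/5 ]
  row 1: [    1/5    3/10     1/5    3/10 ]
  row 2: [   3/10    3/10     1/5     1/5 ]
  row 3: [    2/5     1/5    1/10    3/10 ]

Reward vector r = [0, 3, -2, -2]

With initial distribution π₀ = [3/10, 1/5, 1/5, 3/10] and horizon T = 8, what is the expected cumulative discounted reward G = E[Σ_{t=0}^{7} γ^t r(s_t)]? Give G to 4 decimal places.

G = -1.0076

t=0: π = [0.3000, 0.2000, 0.2000, 0.3000], E[r] = -0.4000, γ^t·E[r] = -0.400000, running G = -0.400000
t=1: π = [0.3100, 0.2400, 0.1400, 0.3100], E[r] = -0.1800, γ^t·E[r] = -0.144000, running G = -0.544000
t=2: π = [0.3070, 0.2380, 0.1380, 0.3170], E[r] = -0.1960, γ^t·E[r] = -0.125440, running G = -0.669440
t=3: π = [0.3079, 0.2376, 0.1376, 0.3169], E[r] = -0.1962, γ^t·E[r] = -0.100454, running G = -0.769894
t=4: π = [0.3079, 0.2375, 0.1375, 0.3170], E[r] = -0.1965, γ^t·E[r] = -0.080503, running G = -0.850397
t=5: π = [0.3080, 0.2375, 0.1375, 0.3170], E[r] = -0.1966, γ^t·E[r] = -0.064415, running G = -0.914812
t=6: π = [0.3080, 0.2375, 0.1375, 0.3170], E[r] = -0.1966, γ^t·E[r] = -0.051535, running G = -0.966346
t=7: π = [0.3080, 0.2375, 0.1375, 0.3170], E[r] = -0.1966, γ^t·E[r] = -0.041228, running G = -1.007574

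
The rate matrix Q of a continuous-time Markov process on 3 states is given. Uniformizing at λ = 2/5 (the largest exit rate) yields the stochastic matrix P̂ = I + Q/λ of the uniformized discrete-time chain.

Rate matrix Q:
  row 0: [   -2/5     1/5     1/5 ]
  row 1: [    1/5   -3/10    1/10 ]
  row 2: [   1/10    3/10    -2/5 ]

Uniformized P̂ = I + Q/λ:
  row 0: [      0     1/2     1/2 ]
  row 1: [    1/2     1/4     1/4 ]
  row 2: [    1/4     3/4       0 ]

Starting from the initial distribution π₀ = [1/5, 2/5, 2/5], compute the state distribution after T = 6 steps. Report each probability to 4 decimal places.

π = [0.2909, 0.4520, 0.2571]

t=0: π = [0.2000, 0.4000, 0.4000]
t=1: π = [0.3000, 0.5000, 0.2000]
t=2: π = [0.3000, 0.4250, 0.2750]
t=3: π = [0.2813, 0.4625, 0.2563]
t=4: π = [0.2953, 0.4484, 0.2563]
t=5: π = [0.2883, 0.4520, 0.2598]
t=6: π = [0.2909, 0.4520, 0.2571]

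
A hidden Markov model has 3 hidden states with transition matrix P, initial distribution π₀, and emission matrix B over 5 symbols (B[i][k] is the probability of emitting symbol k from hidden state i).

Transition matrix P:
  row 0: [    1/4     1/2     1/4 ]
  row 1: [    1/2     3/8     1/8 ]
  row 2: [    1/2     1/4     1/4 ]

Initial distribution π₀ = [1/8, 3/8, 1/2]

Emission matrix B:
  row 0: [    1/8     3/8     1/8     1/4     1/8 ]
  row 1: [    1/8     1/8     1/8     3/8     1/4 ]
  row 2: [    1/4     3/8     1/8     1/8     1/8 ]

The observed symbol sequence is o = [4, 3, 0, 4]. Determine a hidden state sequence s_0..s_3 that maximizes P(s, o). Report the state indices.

path = [1, 1, 0, 1]

t=0: δ = [1.562e-02, 9.375e-02, 6.250e-02]  (obs o_0=4)
t=1: δ = [1.172e-02, 1.318e-02, 1.953e-03]  ψ = [1, 1, 2]  (obs o_1=3)
t=2: δ = [8.240e-04, 7.324e-04, 7.324e-04]  ψ = [1, 0, 0]  (obs o_2=0)
t=3: δ = [4.578e-05, 1.030e-04, 2.575e-05]  ψ = [1, 0, 0]  (obs o_3=4)
backtrack: best end state = 1; path = [1, 1, 0, 1]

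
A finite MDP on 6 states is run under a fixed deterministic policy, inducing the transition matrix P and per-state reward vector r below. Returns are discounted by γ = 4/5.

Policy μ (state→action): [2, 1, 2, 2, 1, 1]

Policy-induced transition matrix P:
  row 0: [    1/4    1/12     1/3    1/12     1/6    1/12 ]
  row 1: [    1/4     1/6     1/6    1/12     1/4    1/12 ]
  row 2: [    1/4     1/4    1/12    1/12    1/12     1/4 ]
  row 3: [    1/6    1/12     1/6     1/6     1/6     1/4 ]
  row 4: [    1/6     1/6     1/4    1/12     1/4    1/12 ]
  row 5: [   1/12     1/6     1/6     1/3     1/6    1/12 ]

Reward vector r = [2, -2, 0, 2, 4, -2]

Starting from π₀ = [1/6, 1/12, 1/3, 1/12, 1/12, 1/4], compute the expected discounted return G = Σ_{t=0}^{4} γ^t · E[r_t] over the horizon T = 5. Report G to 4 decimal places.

G = 1.9261

t=0: π = [0.1667, 0.0833, 0.3333, 0.0833, 0.0833, 0.2500], E[r] = 0.1667, γ^t·E[r] = 0.166667, running G = 0.166667
t=1: π = [0.1944, 0.1736, 0.1736, 0.1528, 0.1528, 0.1528], E[r] = 0.6528, γ^t·E[r] = 0.522222, running G = 0.688889
t=2: π = [0.1991, 0.1522, 0.1973, 0.1343, 0.1794, 0.1377], E[r] = 0.8044, γ^t·E[r] = 0.514815, running G = 1.203704
t=3: π = [0.2009, 0.1553, 0.1984, 0.1290, 0.1779, 0.1386], E[r] = 0.7833, γ^t·E[r] = 0.401037, running G = 1.604741
t=4: π = [0.2013, 0.1557, 0.1984, 0.1287, 0.1779, 0.1379], E[r] = 0.7846, γ^t·E[r] = 0.321353, running G = 1.926094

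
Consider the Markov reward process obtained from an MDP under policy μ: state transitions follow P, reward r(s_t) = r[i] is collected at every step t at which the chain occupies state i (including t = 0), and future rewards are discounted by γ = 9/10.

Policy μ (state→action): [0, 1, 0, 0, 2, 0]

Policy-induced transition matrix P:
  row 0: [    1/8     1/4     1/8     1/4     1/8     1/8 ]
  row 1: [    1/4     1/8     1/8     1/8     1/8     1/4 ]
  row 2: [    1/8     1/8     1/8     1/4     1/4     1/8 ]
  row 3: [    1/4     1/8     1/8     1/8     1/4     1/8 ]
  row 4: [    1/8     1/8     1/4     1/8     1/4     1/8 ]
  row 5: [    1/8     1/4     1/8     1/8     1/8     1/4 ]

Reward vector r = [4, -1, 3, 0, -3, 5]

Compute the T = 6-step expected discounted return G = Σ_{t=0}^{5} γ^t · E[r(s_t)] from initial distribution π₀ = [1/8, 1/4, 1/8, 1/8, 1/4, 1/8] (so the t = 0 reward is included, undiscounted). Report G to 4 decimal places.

t=0: π = [0.1250, 0.2500, 0.1250, 0.1250, 0.2500, 0.1250], E[r] = 0.5000, γ^t·E[r] = 0.500000, running G = 0.500000
t=1: π = [0.1719, 0.1563, 0.1563, 0.1563, 0.1875, 0.1719], E[r] = 1.2969, γ^t·E[r] = 1.167188, running G = 1.667188
t=2: π = [0.1641, 0.1680, 0.1484, 0.1660, 0.1875, 0.1660], E[r] = 1.2012, γ^t·E[r] = 0.972949, running G = 2.640137
t=3: π = [0.1667, 0.1663, 0.1484, 0.1641, 0.1877, 0.1667], E[r] = 1.2166, γ^t·E[r] = 0.886867, running G = 3.527004
t=4: π = [0.1663, 0.1667, 0.1485, 0.1644, 0.1875, 0.1666], E[r] = 1.2144, γ^t·E[r] = 0.796779, running G = 4.323782
t=5: π = [0.1664, 0.1666, 0.1484, 0.1643, 0.1875, 0.1667], E[r] = 1.2149, γ^t·E[r] = 0.717400, running G = 5.041183

G = 5.0412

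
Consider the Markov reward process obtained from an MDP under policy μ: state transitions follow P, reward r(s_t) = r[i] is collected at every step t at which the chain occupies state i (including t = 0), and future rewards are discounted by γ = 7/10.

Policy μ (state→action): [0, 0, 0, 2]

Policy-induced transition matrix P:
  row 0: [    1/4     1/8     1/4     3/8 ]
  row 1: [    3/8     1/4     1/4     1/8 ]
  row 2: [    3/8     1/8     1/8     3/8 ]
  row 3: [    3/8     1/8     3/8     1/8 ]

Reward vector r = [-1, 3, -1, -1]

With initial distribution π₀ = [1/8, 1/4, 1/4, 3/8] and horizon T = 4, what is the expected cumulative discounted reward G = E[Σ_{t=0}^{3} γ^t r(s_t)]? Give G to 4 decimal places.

t=0: π = [0.1250, 0.2500, 0.2500, 0.3750], E[r] = 0.0000, γ^t·E[r] = 0.000000, running G = 0.000000
t=1: π = [0.3594, 0.1563, 0.2656, 0.2188], E[r] = -0.3750, γ^t·E[r] = -0.262500, running G = -0.262500
t=2: π = [0.3301, 0.1445, 0.2441, 0.2813], E[r] = -0.4219, γ^t·E[r] = -0.206719, running G = -0.469219
t=3: π = [0.3337, 0.1431, 0.2546, 0.2686], E[r] = -0.4277, γ^t·E[r] = -0.146713, running G = -0.615932

G = -0.6159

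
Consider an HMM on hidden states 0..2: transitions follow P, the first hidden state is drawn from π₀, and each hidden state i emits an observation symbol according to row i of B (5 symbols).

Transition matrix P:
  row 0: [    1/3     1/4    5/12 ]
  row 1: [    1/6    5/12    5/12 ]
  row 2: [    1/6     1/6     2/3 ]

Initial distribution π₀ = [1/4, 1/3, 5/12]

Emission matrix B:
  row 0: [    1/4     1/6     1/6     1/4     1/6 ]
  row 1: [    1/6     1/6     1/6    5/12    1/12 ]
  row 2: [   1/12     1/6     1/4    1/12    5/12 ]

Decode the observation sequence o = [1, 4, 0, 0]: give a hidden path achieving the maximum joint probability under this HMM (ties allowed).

path = [2, 2, 0, 0]

t=0: δ = [4.167e-02, 5.556e-02, 6.944e-02]  (obs o_0=1)
t=1: δ = [2.315e-03, 1.929e-03, 1.929e-02]  ψ = [0, 1, 2]  (obs o_1=4)
t=2: δ = [8.038e-04, 5.358e-04, 1.072e-03]  ψ = [2, 2, 2]  (obs o_2=0)
t=3: δ = [6.698e-05, 3.721e-05, 5.954e-05]  ψ = [0, 1, 2]  (obs o_3=0)
backtrack: best end state = 0; path = [2, 2, 0, 0]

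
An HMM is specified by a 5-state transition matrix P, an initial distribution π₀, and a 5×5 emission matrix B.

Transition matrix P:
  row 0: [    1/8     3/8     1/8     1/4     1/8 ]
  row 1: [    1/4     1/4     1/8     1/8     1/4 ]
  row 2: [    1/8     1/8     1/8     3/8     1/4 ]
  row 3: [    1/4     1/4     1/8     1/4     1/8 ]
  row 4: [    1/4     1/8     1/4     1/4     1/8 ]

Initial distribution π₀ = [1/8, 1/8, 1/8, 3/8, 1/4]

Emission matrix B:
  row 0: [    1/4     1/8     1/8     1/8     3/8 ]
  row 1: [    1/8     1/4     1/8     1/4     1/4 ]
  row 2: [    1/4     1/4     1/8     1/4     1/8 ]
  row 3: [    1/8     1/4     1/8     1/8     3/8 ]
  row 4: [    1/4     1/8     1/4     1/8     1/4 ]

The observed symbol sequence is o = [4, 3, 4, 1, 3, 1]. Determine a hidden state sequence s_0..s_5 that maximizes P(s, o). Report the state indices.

path = [3, 1, 0, 1, 1, 1]

t=0: δ = [4.688e-02, 3.125e-02, 1.562e-02, 1.406e-01, 6.250e-02]  (obs o_0=4)
t=1: δ = [4.395e-03, 8.789e-03, 4.395e-03, 4.395e-03, 2.197e-03]  ψ = [3, 3, 3, 3, 3]  (obs o_1=3)
t=2: δ = [8.240e-04, 5.493e-04, 1.373e-04, 6.180e-04, 5.493e-04]  ψ = [1, 1, 1, 2, 1]  (obs o_2=4)
t=3: δ = [1.931e-05, 7.725e-05, 3.433e-05, 5.150e-05, 1.717e-05]  ψ = [3, 0, 4, 0, 1]  (obs o_3=1)
t=4: δ = [2.414e-06, 4.828e-06, 2.414e-06, 1.609e-06, 2.414e-06]  ψ = [1, 1, 1, 2, 1]  (obs o_4=3)
t=5: δ = [1.509e-07, 3.017e-07, 1.509e-07, 2.263e-07, 1.509e-07]  ψ = [1, 1, 1, 2, 1]  (obs o_5=1)
backtrack: best end state = 1; path = [3, 1, 0, 1, 1, 1]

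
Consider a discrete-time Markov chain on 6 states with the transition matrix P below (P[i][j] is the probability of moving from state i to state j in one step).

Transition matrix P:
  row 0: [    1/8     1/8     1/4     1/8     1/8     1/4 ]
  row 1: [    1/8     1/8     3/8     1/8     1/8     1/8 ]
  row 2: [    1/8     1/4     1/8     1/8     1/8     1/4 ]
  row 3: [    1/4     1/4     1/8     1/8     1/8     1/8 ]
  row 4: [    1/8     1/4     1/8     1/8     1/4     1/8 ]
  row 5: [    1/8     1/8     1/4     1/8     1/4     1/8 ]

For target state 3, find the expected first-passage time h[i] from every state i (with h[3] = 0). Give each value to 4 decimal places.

First-step conditioning: h[3] = 0; for i ≠ 3, h[i] = 1 + Σ_k P[i][k]·h[k].
  h[0] = 1 + 1/8·h[0] + 1/8·h[1] + 1/4·h[2] + 1/8·h[4] + 1/4·h[5]
  h[1] = 1 + 1/8·h[0] + 1/8·h[1] + 3/8·h[2] + 1/8·h[4] + 1/8·h[5]
  h[2] = 1 + 1/8·h[0] + 1/4·h[1] + 1/8·h[2] + 1/8·h[4] + 1/4·h[5]
  h[4] = 1 + 1/8·h[0] + 1/4·h[1] + 1/8·h[2] + 1/4·h[4] + 1/8·h[5]
  h[5] = 1 + 1/8·h[0] + 1/8·h[1] + 1/4·h[2] + 1/4·h[4] + 1/8·h[5]
Solving the 5×5 linear system over states ≠ 3 gives exactly h = [8, 8, 8, 0, 8, 8] (h[3] = 0 is the target).

h = [8.0000, 8.0000, 8.0000, 0.0000, 8.0000, 8.0000]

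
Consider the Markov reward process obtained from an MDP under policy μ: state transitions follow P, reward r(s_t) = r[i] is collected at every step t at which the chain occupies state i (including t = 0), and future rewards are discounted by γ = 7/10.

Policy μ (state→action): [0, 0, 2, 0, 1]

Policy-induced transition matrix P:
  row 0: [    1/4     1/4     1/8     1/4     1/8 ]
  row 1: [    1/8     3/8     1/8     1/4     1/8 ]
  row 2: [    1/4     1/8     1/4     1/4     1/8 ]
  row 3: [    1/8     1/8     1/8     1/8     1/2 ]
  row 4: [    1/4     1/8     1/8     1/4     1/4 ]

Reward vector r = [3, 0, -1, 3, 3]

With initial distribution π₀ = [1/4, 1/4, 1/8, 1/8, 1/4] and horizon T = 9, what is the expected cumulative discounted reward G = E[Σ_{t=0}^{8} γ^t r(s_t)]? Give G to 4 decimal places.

t=0: π = [0.2500, 0.2500, 0.1250, 0.1250, 0.2500], E[r] = 1.7500, γ^t·E[r] = 1.750000, running G = 1.750000
t=1: π = [0.2031, 0.2188, 0.1406, 0.2344, 0.2031], E[r] = 1.7813, γ^t·E[r] = 1.246875, running G = 2.996875
t=2: π = [0.1934, 0.2051, 0.1426, 0.2207, 0.2383], E[r] = 1.8145, γ^t·E[r] = 0.889082, running G = 3.885957
t=3: π = [0.1968, 0.2004, 0.1428, 0.2224, 0.2375], E[r] = 1.8274, γ^t·E[r] = 0.626796, running G = 4.512753
t=4: π = [0.1971, 0.1997, 0.1429, 0.2222, 0.2381], E[r] = 1.8295, γ^t·E[r] = 0.439255, running G = 4.952008
t=5: π = [0.1973, 0.1996, 0.1429, 0.2222, 0.2381], E[r] = 1.8299, γ^t·E[r] = 0.307545, running G = 5.259553
t=6: π = [0.1973, 0.1996, 0.1429, 0.2222, 0.2381], E[r] = 1.8299, γ^t·E[r] = 0.215288, running G = 5.474842
t=7: π = [0.1973, 0.1995, 0.1429, 0.2222, 0.2381], E[r] = 1.8299, γ^t·E[r] = 0.150703, running G = 5.625544
t=8: π = [0.1973, 0.1995, 0.1429, 0.2222, 0.2381], E[r] = 1.8299, γ^t·E[r] = 0.105492, running G = 5.731036

G = 5.7310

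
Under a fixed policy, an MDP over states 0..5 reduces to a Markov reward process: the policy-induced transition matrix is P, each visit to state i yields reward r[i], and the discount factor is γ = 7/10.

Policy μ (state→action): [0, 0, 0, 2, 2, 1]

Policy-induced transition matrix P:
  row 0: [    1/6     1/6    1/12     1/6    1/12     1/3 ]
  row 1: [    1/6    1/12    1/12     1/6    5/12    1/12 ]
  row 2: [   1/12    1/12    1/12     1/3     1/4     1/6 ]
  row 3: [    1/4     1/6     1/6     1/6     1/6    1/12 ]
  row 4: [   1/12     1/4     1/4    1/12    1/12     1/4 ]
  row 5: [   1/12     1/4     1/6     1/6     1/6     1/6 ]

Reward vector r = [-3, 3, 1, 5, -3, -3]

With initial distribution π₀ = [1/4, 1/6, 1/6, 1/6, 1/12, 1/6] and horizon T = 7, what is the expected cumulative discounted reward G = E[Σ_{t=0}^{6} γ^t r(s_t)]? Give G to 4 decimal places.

t=0: π = [0.2500, 0.1667, 0.1667, 0.1667, 0.0833, 0.1667], E[r] = 0.0000, γ^t·E[r] = 0.000000, running G = 0.000000
t=1: π = [0.1458, 0.1597, 0.1250, 0.1875, 0.1944, 0.1875], E[r] = -0.0417, γ^t·E[r] = -0.029167, running G = -0.029167
t=2: π = [0.1400, 0.1748, 0.1470, 0.1713, 0.1887, 0.1782], E[r] = 0.0069, γ^t·E[r] = 0.003403, running G = -0.025764
t=3: π = [0.1381, 0.1704, 0.1439, 0.1754, 0.1952, 0.1769], E[r] = 0.0017, γ^t·E[r] = 0.000595, running G = -0.025168
t=4: π = [0.1383, 0.1715, 0.1452, 0.1744, 0.1935, 0.1771], E[r] = 0.0049, γ^t·E[r] = 0.001169, running G = -0.023999
t=5: π = [0.1382, 0.1712, 0.1449, 0.1747, 0.1940, 0.1770], E[r] = 0.0044, γ^t·E[r] = 0.000745, running G = -0.023254
t=6: π = [0.1382, 0.1712, 0.1450, 0.1746, 0.1938, 0.1770], E[r] = 0.0046, γ^t·E[r] = 0.000538, running G = -0.022716

G = -0.0227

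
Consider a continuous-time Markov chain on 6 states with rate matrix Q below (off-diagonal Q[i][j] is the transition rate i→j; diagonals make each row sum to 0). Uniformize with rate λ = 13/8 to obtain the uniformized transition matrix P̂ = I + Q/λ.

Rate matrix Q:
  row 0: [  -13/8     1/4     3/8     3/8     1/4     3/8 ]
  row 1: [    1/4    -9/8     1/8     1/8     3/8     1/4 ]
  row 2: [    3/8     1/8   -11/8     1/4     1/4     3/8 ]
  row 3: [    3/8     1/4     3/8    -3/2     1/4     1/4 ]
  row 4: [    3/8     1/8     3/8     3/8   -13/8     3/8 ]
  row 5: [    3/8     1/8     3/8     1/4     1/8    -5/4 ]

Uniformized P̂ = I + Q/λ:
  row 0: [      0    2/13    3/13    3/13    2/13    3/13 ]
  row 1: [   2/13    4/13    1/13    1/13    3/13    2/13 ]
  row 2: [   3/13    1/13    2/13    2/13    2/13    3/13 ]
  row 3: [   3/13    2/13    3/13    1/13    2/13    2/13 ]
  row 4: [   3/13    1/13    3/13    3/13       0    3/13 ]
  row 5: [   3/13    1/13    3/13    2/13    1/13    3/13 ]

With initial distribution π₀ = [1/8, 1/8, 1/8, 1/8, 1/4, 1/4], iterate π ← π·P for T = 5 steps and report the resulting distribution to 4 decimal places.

t=0: π = [0.1250, 0.1250, 0.1250, 0.1250, 0.2500, 0.2500]
t=1: π = [0.1923, 0.1250, 0.2019, 0.1635, 0.1058, 0.2115]
t=2: π = [0.1768, 0.1331, 0.1960, 0.1546, 0.1309, 0.2086]
t=3: π = [0.1797, 0.1331, 0.1952, 0.1554, 0.1279, 0.2086]
t=4: π = [0.1791, 0.1334, 0.1953, 0.1553, 0.1284, 0.2086]
t=5: π = [0.1792, 0.1334, 0.1952, 0.1553, 0.1283, 0.2086]

π = [0.1792, 0.1334, 0.1952, 0.1553, 0.1283, 0.2086]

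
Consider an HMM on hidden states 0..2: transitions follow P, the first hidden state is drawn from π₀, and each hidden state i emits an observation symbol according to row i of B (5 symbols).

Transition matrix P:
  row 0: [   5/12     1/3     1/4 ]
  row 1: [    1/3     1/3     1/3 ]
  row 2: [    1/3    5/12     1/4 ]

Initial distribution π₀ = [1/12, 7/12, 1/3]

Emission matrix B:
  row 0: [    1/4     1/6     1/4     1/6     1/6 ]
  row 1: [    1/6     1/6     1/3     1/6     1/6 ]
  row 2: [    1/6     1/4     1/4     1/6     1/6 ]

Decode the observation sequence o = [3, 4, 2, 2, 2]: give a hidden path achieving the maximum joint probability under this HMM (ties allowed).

path = [1, 2, 1, 1, 1]

t=0: δ = [1.389e-02, 9.722e-02, 5.556e-02]  (obs o_0=3)
t=1: δ = [5.401e-03, 5.401e-03, 5.401e-03]  ψ = [1, 1, 1]  (obs o_1=4)
t=2: δ = [5.626e-04, 7.502e-04, 4.501e-04]  ψ = [0, 2, 1]  (obs o_2=2)
t=3: δ = [6.251e-05, 8.335e-05, 6.251e-05]  ψ = [1, 1, 1]  (obs o_3=2)
t=4: δ = [6.946e-06, 9.261e-06, 6.946e-06]  ψ = [1, 1, 1]  (obs o_4=2)
backtrack: best end state = 1; path = [1, 2, 1, 1, 1]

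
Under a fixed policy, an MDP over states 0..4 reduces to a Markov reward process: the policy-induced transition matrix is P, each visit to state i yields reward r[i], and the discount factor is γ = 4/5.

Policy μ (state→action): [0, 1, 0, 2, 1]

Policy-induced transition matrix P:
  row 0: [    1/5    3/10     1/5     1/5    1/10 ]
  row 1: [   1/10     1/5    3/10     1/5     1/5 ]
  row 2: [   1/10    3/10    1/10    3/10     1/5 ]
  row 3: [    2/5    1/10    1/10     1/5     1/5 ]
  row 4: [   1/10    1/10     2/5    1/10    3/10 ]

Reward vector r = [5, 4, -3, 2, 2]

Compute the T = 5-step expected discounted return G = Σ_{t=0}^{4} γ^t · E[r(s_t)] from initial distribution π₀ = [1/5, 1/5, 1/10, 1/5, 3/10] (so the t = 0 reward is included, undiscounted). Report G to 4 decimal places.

t=0: π = [0.2000, 0.2000, 0.1000, 0.2000, 0.3000], E[r] = 2.5000, γ^t·E[r] = 2.500000, running G = 2.500000
t=1: π = [0.1800, 0.1800, 0.2500, 0.1800, 0.2100], E[r] = 1.6500, γ^t·E[r] = 1.320000, running G = 3.820000
t=2: π = [0.1720, 0.2040, 0.2170, 0.2040, 0.2030], E[r] = 1.8390, γ^t·E[r] = 1.176960, running G = 4.996960
t=3: π = [0.1784, 0.1982, 0.2189, 0.2014, 0.2031], E[r] = 1.8371, γ^t·E[r] = 0.940595, running G = 5.937555
t=4: π = [0.1783, 0.1993, 0.2184, 0.2016, 0.2025], E[r] = 1.8413, γ^t·E[r] = 0.754192, running G = 6.691748

G = 6.6917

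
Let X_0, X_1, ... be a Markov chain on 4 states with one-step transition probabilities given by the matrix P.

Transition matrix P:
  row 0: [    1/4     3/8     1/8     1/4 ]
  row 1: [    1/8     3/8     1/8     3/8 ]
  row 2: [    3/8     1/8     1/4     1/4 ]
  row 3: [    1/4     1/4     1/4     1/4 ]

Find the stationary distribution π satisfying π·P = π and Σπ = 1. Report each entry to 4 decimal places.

Balance equations π_j = Σ_i π_i·P[i][j]:
  π_0 = 1/4·π_0 + 1/8·π_1 + 3/8·π_2 + 1/4·π_3
  π_1 = 3/8·π_0 + 3/8·π_1 + 1/8·π_2 + 1/4·π_3
  π_2 = 1/8·π_0 + 1/8·π_1 + 1/4·π_2 + 1/4·π_3
  normalize: π_0 + π_1 + π_2 + π_3 = 1
Solving the linear system gives exactly π = [108/457, 134/457, 84/457, 131/457].

π = [0.2363, 0.2932, 0.1838, 0.2867]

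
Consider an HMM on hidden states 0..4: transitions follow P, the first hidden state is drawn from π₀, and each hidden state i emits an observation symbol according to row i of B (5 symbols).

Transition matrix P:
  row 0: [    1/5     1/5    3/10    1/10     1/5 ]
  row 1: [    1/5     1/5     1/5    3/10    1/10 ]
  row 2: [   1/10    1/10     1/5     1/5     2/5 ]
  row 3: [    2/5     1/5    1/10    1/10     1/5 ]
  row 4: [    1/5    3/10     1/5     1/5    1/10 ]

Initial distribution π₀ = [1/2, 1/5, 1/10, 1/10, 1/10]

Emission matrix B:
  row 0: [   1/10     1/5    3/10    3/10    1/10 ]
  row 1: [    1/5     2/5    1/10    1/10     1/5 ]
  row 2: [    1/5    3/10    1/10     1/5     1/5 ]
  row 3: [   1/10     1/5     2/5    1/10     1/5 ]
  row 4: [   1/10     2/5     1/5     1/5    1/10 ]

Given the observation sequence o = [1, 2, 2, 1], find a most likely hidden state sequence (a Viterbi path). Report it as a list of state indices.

path = [1, 3, 0, 2]

t=0: δ = [1.000e-01, 8.000e-02, 3.000e-02, 2.000e-02, 4.000e-02]  (obs o_0=1)
t=1: δ = [6.000e-03, 2.000e-03, 3.000e-03, 9.600e-03, 4.000e-03]  ψ = [0, 0, 0, 1, 0]  (obs o_1=2)
t=2: δ = [1.152e-03, 1.920e-04, 1.800e-04, 3.840e-04, 3.840e-04]  ψ = [3, 3, 0, 3, 3]  (obs o_2=2)
t=3: δ = [4.608e-05, 9.216e-05, 1.037e-04, 2.304e-05, 9.216e-05]  ψ = [0, 0, 0, 0, 0]  (obs o_3=1)
backtrack: best end state = 2; path = [1, 3, 0, 2]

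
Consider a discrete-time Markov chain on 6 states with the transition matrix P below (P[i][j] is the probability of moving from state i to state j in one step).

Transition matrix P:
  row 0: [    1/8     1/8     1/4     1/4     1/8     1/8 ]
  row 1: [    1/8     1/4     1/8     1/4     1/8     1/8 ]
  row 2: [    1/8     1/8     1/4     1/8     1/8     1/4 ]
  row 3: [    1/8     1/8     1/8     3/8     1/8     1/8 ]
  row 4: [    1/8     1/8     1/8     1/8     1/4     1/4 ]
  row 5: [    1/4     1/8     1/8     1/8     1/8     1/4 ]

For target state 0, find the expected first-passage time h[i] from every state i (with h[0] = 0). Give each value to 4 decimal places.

First-step conditioning: h[0] = 0; for i ≠ 0, h[i] = 1 + Σ_k P[i][k]·h[k].
  h[1] = 1 + 1/4·h[1] + 1/8·h[2] + 1/4·h[3] + 1/8·h[4] + 1/8·h[5]
  h[2] = 1 + 1/8·h[1] + 1/4·h[2] + 1/8·h[3] + 1/8·h[4] + 1/4·h[5]
  h[3] = 1 + 1/8·h[1] + 1/8·h[2] + 3/8·h[3] + 1/8·h[4] + 1/8·h[5]
  h[4] = 1 + 1/8·h[1] + 1/8·h[2] + 1/8·h[3] + 1/4·h[4] + 1/4·h[5]
  h[5] = 1 + 1/8·h[1] + 1/8·h[2] + 1/8·h[3] + 1/8·h[4] + 1/4·h[5]
Solving the 5×5 linear system over states ≠ 0 gives exactly h = [0, 196/29, 192/29, 196/29, 192/29, 168/29] (h[0] = 0 is the target).

h = [0.0000, 6.7586, 6.6207, 6.7586, 6.6207, 5.7931]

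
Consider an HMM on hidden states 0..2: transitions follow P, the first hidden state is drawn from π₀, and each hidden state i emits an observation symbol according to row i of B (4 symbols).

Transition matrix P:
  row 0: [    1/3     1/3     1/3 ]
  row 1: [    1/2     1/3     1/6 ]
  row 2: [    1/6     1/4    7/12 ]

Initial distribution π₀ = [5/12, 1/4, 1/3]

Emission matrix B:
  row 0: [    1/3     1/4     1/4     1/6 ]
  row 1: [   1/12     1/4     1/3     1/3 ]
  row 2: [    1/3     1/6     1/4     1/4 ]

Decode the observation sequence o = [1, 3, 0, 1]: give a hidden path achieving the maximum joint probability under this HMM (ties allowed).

t=0: δ = [1.042e-01, 6.250e-02, 5.556e-02]  (obs o_0=1)
t=1: δ = [5.787e-03, 1.157e-02, 8.681e-03]  ψ = [0, 0, 0]  (obs o_1=3)
t=2: δ = [1.929e-03, 3.215e-04, 1.688e-03]  ψ = [1, 1, 2]  (obs o_2=0)
t=3: δ = [1.608e-04, 1.608e-04, 1.641e-04]  ψ = [0, 0, 2]  (obs o_3=1)
backtrack: best end state = 2; path = [0, 2, 2, 2]

path = [0, 2, 2, 2]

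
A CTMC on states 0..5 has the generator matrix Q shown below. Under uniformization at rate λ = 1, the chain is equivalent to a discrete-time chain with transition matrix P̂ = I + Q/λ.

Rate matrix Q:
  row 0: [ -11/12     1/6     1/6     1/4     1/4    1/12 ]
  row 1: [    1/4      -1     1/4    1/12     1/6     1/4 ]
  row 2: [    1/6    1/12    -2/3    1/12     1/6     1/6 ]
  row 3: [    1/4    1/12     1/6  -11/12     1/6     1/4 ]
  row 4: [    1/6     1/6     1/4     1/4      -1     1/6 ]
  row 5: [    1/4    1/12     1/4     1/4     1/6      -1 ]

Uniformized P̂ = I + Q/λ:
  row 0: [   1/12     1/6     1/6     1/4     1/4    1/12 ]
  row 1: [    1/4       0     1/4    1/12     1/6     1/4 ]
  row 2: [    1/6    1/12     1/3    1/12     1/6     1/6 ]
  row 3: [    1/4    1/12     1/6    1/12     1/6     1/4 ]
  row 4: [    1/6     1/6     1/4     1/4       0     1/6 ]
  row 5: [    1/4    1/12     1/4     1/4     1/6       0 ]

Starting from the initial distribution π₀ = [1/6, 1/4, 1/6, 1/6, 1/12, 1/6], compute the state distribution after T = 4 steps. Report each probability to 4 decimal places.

π = [0.1859, 0.1033, 0.2409, 0.1655, 0.1562, 0.1482]

t=0: π = [0.1667, 0.2500, 0.1667, 0.1667, 0.0833, 0.1667]
t=1: π = [0.2014, 0.0833, 0.2361, 0.1528, 0.1667, 0.1597]
t=2: π = [0.1829, 0.1071, 0.2402, 0.1713, 0.1557, 0.1429]
t=3: π = [0.1865, 0.1026, 0.2405, 0.1636, 0.1560, 0.1508]
t=4: π = [0.1859, 0.1033, 0.2409, 0.1655, 0.1562, 0.1482]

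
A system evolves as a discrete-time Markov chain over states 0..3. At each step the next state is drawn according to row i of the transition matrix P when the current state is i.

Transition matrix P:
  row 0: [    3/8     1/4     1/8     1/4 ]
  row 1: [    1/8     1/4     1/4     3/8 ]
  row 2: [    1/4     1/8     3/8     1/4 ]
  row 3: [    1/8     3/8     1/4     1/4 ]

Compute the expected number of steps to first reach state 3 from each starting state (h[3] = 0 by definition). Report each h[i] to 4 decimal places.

h = [3.5963, 3.1560, 3.6697, 0.0000]

First-step conditioning: h[3] = 0; for i ≠ 3, h[i] = 1 + Σ_k P[i][k]·h[k].
  h[0] = 1 + 3/8·h[0] + 1/4·h[1] + 1/8·h[2]
  h[1] = 1 + 1/8·h[0] + 1/4·h[1] + 1/4·h[2]
  h[2] = 1 + 1/4·h[0] + 1/8·h[1] + 3/8·h[2]
Solving the 3×3 linear system over states ≠ 3 gives exactly h = [392/109, 344/109, 400/109, 0] (h[3] = 0 is the target).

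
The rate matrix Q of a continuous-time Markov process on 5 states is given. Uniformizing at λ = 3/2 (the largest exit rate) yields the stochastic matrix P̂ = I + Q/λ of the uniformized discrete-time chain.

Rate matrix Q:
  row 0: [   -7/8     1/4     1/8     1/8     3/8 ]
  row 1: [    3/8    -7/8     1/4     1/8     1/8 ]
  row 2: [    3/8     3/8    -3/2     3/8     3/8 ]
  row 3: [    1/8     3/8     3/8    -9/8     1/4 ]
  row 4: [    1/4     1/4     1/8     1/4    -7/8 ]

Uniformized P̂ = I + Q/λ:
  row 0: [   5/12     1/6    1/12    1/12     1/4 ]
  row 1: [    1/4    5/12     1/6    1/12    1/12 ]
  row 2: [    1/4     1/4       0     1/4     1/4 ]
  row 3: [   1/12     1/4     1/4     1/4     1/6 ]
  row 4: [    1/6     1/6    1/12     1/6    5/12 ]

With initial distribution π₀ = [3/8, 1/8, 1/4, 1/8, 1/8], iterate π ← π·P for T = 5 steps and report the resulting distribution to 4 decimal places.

π = [0.2470, 0.2517, 0.1189, 0.1473, 0.2351]

t=0: π = [0.3750, 0.1250, 0.2500, 0.1250, 0.1250]
t=1: π = [0.2813, 0.2292, 0.0938, 0.1563, 0.2396]
t=2: π = [0.2509, 0.2448, 0.1207, 0.1450, 0.2387]
t=3: π = [0.2478, 0.2500, 0.1178, 0.1475, 0.2369]
t=4: π = [0.2470, 0.2513, 0.1189, 0.1473, 0.2355]
t=5: π = [0.2470, 0.2517, 0.1189, 0.1473, 0.2351]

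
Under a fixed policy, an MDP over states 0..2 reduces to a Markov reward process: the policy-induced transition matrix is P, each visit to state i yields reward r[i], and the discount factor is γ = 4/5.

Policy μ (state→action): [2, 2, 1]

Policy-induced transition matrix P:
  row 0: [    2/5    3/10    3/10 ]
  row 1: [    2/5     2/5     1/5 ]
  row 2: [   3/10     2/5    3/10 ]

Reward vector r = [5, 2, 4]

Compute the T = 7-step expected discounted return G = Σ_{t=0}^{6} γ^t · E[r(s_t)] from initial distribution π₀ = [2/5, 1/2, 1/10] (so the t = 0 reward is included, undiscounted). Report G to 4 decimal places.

t=0: π = [0.4000, 0.5000, 0.1000], E[r] = 3.4000, γ^t·E[r] = 3.400000, running G = 3.400000
t=1: π = [0.3900, 0.3600, 0.2500], E[r] = 3.6700, γ^t·E[r] = 2.936000, running G = 6.336000
t=2: π = [0.3750, 0.3610, 0.2640], E[r] = 3.6530, γ^t·E[r] = 2.337920, running G = 8.673920
t=3: π = [0.3736, 0.3625, 0.2639], E[r] = 3.6486, γ^t·E[r] = 1.868083, running G = 10.542003
t=4: π = [0.3736, 0.3626, 0.2638], E[r] = 3.6483, γ^t·E[r] = 1.494356, running G = 12.036359
t=5: π = [0.3736, 0.3626, 0.2637], E[r] = 3.6483, γ^t·E[r] = 1.195490, running G = 13.231850
t=6: π = [0.3736, 0.3626, 0.2637], E[r] = 3.6484, γ^t·E[r] = 0.956393, running G = 14.188243

G = 14.1882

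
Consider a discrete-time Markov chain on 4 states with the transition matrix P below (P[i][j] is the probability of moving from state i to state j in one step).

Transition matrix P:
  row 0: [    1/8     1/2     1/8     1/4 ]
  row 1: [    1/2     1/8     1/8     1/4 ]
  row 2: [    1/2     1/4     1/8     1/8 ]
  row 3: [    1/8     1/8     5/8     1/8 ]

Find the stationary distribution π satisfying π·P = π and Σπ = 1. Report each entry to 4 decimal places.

Balance equations π_j = Σ_i π_i·P[i][j]:
  π_0 = 1/8·π_0 + 1/2·π_1 + 1/2·π_2 + 1/8·π_3
  π_1 = 1/2·π_0 + 1/8·π_1 + 1/4·π_2 + 1/8·π_3
  π_2 = 1/8·π_0 + 1/8·π_1 + 1/8·π_2 + 5/8·π_3
  normalize: π_0 + π_1 + π_2 + π_3 = 1
Solving the linear system gives exactly π = [259/836, 225/836, 17/76, 15/76].

π = [0.3098, 0.2691, 0.2237, 0.1974]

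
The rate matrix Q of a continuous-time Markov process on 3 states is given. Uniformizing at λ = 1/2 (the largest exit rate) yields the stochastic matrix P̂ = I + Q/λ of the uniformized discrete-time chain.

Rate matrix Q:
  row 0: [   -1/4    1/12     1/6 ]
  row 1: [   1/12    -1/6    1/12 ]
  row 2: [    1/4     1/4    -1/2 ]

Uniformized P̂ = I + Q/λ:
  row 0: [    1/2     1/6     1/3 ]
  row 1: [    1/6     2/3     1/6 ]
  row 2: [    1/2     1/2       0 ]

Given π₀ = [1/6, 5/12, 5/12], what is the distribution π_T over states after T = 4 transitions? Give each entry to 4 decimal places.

π = [0.3440, 0.4630, 0.1930]

t=0: π = [0.1667, 0.4167, 0.4167]
t=1: π = [0.3611, 0.5139, 0.1250]
t=2: π = [0.3287, 0.4653, 0.2060]
t=3: π = [0.3449, 0.4680, 0.1871]
t=4: π = [0.3440, 0.4630, 0.1930]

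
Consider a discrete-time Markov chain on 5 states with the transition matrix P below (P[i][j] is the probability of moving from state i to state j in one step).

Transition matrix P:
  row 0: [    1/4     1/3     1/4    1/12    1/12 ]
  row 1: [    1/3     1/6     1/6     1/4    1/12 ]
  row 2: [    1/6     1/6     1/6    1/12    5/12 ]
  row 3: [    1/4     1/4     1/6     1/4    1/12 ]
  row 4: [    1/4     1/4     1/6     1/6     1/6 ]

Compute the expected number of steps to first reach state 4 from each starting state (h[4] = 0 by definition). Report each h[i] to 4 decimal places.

First-step conditioning: h[4] = 0; for i ≠ 4, h[i] = 1 + Σ_k P[i][k]·h[k].
  h[0] = 1 + 1/4·h[0] + 1/3·h[1] + 1/4·h[2] + 1/12·h[3]
  h[1] = 1 + 1/3·h[0] + 1/6·h[1] + 1/6·h[2] + 1/4·h[3]
  h[2] = 1 + 1/6·h[0] + 1/6·h[1] + 1/6·h[2] + 1/12·h[3]
  h[3] = 1 + 1/4·h[0] + 1/4·h[1] + 1/6·h[2] + 1/4·h[3]
Solving the 4×4 linear system over states ≠ 4 gives exactly h = [3644/547, 3740/547, 2508/547, 3748/547, 0] (h[4] = 0 is the target).

h = [6.6618, 6.8373, 4.5850, 6.8519, 0.0000]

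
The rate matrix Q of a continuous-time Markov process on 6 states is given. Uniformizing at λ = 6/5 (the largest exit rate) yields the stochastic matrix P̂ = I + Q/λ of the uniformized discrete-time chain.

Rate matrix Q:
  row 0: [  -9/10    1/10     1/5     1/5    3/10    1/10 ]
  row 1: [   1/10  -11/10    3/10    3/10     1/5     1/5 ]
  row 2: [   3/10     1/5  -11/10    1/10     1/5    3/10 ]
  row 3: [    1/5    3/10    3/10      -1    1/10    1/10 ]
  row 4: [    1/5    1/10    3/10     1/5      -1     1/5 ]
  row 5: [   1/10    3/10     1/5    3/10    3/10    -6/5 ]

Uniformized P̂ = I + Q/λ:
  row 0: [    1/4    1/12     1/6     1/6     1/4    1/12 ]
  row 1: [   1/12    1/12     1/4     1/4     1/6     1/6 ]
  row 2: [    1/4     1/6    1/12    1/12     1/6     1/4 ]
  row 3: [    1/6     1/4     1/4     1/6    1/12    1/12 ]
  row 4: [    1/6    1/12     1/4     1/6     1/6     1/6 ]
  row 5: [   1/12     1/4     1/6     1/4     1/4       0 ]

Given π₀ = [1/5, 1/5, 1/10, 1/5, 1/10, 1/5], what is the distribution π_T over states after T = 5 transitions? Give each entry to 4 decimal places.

π = [0.1737, 0.1504, 0.1924, 0.1741, 0.1776, 0.1318]

t=0: π = [0.2000, 0.2000, 0.1000, 0.2000, 0.1000, 0.2000]
t=1: π = [0.1583, 0.1583, 0.2000, 0.1917, 0.1833, 0.1083]
t=2: π = [0.1743, 0.1500, 0.1944, 0.1722, 0.1729, 0.1361]
t=3: π = [0.1736, 0.1509, 0.1917, 0.1743, 0.1782, 0.1313]
t=4: π = [0.1736, 0.1502, 0.1926, 0.1742, 0.1775, 0.1318]
t=5: π = [0.1737, 0.1504, 0.1924, 0.1741, 0.1776, 0.1318]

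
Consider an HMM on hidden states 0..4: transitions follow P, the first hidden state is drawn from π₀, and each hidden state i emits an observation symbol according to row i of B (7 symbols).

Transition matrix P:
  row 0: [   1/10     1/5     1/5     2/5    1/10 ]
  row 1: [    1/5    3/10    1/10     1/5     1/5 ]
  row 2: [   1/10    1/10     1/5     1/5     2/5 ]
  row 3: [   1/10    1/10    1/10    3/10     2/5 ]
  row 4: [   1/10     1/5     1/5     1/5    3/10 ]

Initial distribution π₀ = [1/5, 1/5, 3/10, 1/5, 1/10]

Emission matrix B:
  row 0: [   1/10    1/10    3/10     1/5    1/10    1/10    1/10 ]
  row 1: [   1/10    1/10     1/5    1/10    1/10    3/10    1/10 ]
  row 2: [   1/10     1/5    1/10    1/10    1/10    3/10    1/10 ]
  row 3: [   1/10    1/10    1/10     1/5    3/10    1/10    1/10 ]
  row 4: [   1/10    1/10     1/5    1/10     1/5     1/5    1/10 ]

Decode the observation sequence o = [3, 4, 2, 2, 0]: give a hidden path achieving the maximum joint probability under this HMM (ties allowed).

t=0: δ = [4.000e-02, 2.000e-02, 3.000e-02, 4.000e-02, 1.000e-02]  (obs o_0=3)
t=1: δ = [4.000e-04, 8.000e-04, 8.000e-04, 4.800e-03, 3.200e-03]  ψ = [0, 0, 0, 0, 3]  (obs o_1=4)
t=2: δ = [1.440e-04, 1.280e-04, 6.400e-05, 1.440e-04, 3.840e-04]  ψ = [3, 4, 4, 3, 3]  (obs o_2=2)
t=3: δ = [1.152e-05, 1.536e-05, 7.680e-06, 7.680e-06, 2.304e-05]  ψ = [4, 4, 4, 4, 4]  (obs o_3=2)
t=4: δ = [3.072e-07, 4.608e-07, 4.608e-07, 4.608e-07, 6.912e-07]  ψ = [1, 1, 4, 0, 4]  (obs o_4=0)
backtrack: best end state = 4; path = [0, 3, 4, 4, 4]

path = [0, 3, 4, 4, 4]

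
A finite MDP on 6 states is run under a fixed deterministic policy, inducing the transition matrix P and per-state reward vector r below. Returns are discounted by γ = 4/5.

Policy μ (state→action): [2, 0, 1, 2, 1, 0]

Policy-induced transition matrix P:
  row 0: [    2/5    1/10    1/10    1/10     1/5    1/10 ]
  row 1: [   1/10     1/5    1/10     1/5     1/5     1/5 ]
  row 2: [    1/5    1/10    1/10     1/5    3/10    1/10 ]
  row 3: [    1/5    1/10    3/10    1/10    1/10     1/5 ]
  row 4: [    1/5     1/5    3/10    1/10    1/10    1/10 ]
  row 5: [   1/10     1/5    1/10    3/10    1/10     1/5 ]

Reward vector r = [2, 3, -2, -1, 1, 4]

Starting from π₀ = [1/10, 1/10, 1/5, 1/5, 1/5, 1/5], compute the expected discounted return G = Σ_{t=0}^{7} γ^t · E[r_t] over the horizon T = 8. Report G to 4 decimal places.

G = 4.3944

t=0: π = [0.1000, 0.1000, 0.2000, 0.2000, 0.2000, 0.2000], E[r] = 0.9000, γ^t·E[r] = 0.900000, running G = 0.900000
t=1: π = [0.1900, 0.1500, 0.1800, 0.1700, 0.1600, 0.1500], E[r] = 1.0600, γ^t·E[r] = 0.848000, running G = 1.748000
t=2: π = [0.2080, 0.1460, 0.1660, 0.1630, 0.1700, 0.1470], E[r] = 1.1170, γ^t·E[r] = 0.714880, running G = 2.462880
t=3: π = [0.2123, 0.1463, 0.1666, 0.1606, 0.1686, 0.1456], E[r] = 1.1207, γ^t·E[r] = 0.573798, running G = 3.036678
t=4: π = [0.2133, 0.1461, 0.1658, 0.1604, 0.1692, 0.1453], E[r] = 1.1228, γ^t·E[r] = 0.459891, running G = 3.496569
t=5: π = [0.2135, 0.1460, 0.1659, 0.1602, 0.1691, 0.1452], E[r] = 1.1229, γ^t·E[r] = 0.367952, running G = 3.864521
t=6: π = [0.2136, 0.1460, 0.1659, 0.1602, 0.1691, 0.1451], E[r] = 1.1230, γ^t·E[r] = 0.294393, running G = 4.158914
t=7: π = [0.2136, 0.1460, 0.1659, 0.1602, 0.1691, 0.1451], E[r] = 1.1230, γ^t·E[r] = 0.235515, running G = 4.394429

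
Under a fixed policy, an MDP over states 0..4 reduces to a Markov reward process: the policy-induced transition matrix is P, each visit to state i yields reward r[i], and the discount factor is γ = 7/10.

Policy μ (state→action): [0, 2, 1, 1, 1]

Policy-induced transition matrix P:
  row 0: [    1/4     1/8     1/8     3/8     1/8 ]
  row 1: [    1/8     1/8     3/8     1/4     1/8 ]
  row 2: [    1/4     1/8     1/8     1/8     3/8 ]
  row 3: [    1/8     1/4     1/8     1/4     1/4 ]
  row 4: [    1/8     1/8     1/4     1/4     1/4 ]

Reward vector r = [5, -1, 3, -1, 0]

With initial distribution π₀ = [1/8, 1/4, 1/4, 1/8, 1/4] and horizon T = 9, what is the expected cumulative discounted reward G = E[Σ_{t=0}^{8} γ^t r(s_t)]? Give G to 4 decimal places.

G = 3.3451

t=0: π = [0.1250, 0.2500, 0.2500, 0.1250, 0.2500], E[r] = 1.0000, γ^t·E[r] = 1.000000, running G = 1.000000
t=1: π = [0.1719, 0.1406, 0.2188, 0.2344, 0.2344], E[r] = 1.1406, γ^t·E[r] = 0.798438, running G = 1.798438
t=2: π = [0.1738, 0.1543, 0.1895, 0.2441, 0.2383], E[r] = 1.0391, γ^t·E[r] = 0.509141, running G = 2.307578
t=3: π = [0.1704, 0.1555, 0.1934, 0.2480, 0.2327], E[r] = 1.0286, γ^t·E[r] = 0.352798, running G = 2.660376
t=4: π = [0.1705, 0.1560, 0.1930, 0.2471, 0.2334], E[r] = 1.0281, γ^t·E[r] = 0.246848, running G = 2.907224
t=5: π = [0.1704, 0.1559, 0.1932, 0.2472, 0.2333], E[r] = 1.0286, γ^t·E[r] = 0.172878, running G = 3.080102
t=6: π = [0.1705, 0.1559, 0.1931, 0.2472, 0.2334], E[r] = 1.0286, γ^t·E[r] = 0.121015, running G = 3.201117
t=7: π = [0.1704, 0.1559, 0.1931, 0.2472, 0.2333], E[r] = 1.0286, γ^t·E[r] = 0.084711, running G = 3.285828
t=8: π = [0.1704, 0.1559, 0.1931, 0.2472, 0.2334], E[r] = 1.0286, γ^t·E[r] = 0.059298, running G = 3.345126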